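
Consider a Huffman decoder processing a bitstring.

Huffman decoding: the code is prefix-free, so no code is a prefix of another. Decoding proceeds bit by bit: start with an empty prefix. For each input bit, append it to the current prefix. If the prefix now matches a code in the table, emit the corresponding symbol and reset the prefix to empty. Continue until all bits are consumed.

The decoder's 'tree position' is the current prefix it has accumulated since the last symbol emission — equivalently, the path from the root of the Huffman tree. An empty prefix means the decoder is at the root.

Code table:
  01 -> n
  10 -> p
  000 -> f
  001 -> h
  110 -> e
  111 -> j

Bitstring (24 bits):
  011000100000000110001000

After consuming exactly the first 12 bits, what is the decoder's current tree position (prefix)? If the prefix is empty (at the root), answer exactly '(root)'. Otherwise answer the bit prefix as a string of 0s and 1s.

Bit 0: prefix='0' (no match yet)
Bit 1: prefix='01' -> emit 'n', reset
Bit 2: prefix='1' (no match yet)
Bit 3: prefix='10' -> emit 'p', reset
Bit 4: prefix='0' (no match yet)
Bit 5: prefix='00' (no match yet)
Bit 6: prefix='001' -> emit 'h', reset
Bit 7: prefix='0' (no match yet)
Bit 8: prefix='00' (no match yet)
Bit 9: prefix='000' -> emit 'f', reset
Bit 10: prefix='0' (no match yet)
Bit 11: prefix='00' (no match yet)

Answer: 00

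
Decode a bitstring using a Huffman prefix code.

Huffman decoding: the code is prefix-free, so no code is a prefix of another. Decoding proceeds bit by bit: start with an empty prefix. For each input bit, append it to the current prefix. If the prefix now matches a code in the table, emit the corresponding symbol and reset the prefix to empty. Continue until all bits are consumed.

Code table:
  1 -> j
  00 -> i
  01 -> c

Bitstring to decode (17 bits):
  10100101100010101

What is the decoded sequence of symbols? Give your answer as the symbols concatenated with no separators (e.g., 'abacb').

Bit 0: prefix='1' -> emit 'j', reset
Bit 1: prefix='0' (no match yet)
Bit 2: prefix='01' -> emit 'c', reset
Bit 3: prefix='0' (no match yet)
Bit 4: prefix='00' -> emit 'i', reset
Bit 5: prefix='1' -> emit 'j', reset
Bit 6: prefix='0' (no match yet)
Bit 7: prefix='01' -> emit 'c', reset
Bit 8: prefix='1' -> emit 'j', reset
Bit 9: prefix='0' (no match yet)
Bit 10: prefix='00' -> emit 'i', reset
Bit 11: prefix='0' (no match yet)
Bit 12: prefix='01' -> emit 'c', reset
Bit 13: prefix='0' (no match yet)
Bit 14: prefix='01' -> emit 'c', reset
Bit 15: prefix='0' (no match yet)
Bit 16: prefix='01' -> emit 'c', reset

Answer: jcijcjiccc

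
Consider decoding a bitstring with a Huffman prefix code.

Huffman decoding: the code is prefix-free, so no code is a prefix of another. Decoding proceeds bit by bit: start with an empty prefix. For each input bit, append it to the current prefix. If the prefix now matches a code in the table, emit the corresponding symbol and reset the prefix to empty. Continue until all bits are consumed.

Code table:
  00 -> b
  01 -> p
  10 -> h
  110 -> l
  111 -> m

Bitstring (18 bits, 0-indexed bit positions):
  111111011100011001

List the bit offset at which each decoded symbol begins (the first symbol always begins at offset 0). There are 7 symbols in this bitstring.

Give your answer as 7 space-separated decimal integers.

Bit 0: prefix='1' (no match yet)
Bit 1: prefix='11' (no match yet)
Bit 2: prefix='111' -> emit 'm', reset
Bit 3: prefix='1' (no match yet)
Bit 4: prefix='11' (no match yet)
Bit 5: prefix='111' -> emit 'm', reset
Bit 6: prefix='0' (no match yet)
Bit 7: prefix='01' -> emit 'p', reset
Bit 8: prefix='1' (no match yet)
Bit 9: prefix='11' (no match yet)
Bit 10: prefix='110' -> emit 'l', reset
Bit 11: prefix='0' (no match yet)
Bit 12: prefix='00' -> emit 'b', reset
Bit 13: prefix='1' (no match yet)
Bit 14: prefix='11' (no match yet)
Bit 15: prefix='110' -> emit 'l', reset
Bit 16: prefix='0' (no match yet)
Bit 17: prefix='01' -> emit 'p', reset

Answer: 0 3 6 8 11 13 16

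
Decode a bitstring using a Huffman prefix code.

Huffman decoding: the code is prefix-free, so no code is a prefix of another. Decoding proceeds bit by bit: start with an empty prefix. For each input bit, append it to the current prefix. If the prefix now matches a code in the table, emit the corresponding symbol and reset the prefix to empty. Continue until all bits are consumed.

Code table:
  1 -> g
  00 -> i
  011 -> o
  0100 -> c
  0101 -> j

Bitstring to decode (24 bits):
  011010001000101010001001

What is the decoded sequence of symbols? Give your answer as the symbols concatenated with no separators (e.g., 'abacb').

Answer: occjccg

Derivation:
Bit 0: prefix='0' (no match yet)
Bit 1: prefix='01' (no match yet)
Bit 2: prefix='011' -> emit 'o', reset
Bit 3: prefix='0' (no match yet)
Bit 4: prefix='01' (no match yet)
Bit 5: prefix='010' (no match yet)
Bit 6: prefix='0100' -> emit 'c', reset
Bit 7: prefix='0' (no match yet)
Bit 8: prefix='01' (no match yet)
Bit 9: prefix='010' (no match yet)
Bit 10: prefix='0100' -> emit 'c', reset
Bit 11: prefix='0' (no match yet)
Bit 12: prefix='01' (no match yet)
Bit 13: prefix='010' (no match yet)
Bit 14: prefix='0101' -> emit 'j', reset
Bit 15: prefix='0' (no match yet)
Bit 16: prefix='01' (no match yet)
Bit 17: prefix='010' (no match yet)
Bit 18: prefix='0100' -> emit 'c', reset
Bit 19: prefix='0' (no match yet)
Bit 20: prefix='01' (no match yet)
Bit 21: prefix='010' (no match yet)
Bit 22: prefix='0100' -> emit 'c', reset
Bit 23: prefix='1' -> emit 'g', reset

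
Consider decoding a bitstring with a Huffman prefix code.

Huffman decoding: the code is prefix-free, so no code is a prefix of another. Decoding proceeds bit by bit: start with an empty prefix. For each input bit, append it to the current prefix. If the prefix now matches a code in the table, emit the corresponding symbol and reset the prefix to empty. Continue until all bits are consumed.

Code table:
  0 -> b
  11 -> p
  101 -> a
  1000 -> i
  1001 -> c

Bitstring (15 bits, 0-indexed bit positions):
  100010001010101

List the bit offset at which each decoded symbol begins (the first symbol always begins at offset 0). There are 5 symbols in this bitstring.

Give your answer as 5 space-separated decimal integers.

Answer: 0 4 8 11 12

Derivation:
Bit 0: prefix='1' (no match yet)
Bit 1: prefix='10' (no match yet)
Bit 2: prefix='100' (no match yet)
Bit 3: prefix='1000' -> emit 'i', reset
Bit 4: prefix='1' (no match yet)
Bit 5: prefix='10' (no match yet)
Bit 6: prefix='100' (no match yet)
Bit 7: prefix='1000' -> emit 'i', reset
Bit 8: prefix='1' (no match yet)
Bit 9: prefix='10' (no match yet)
Bit 10: prefix='101' -> emit 'a', reset
Bit 11: prefix='0' -> emit 'b', reset
Bit 12: prefix='1' (no match yet)
Bit 13: prefix='10' (no match yet)
Bit 14: prefix='101' -> emit 'a', reset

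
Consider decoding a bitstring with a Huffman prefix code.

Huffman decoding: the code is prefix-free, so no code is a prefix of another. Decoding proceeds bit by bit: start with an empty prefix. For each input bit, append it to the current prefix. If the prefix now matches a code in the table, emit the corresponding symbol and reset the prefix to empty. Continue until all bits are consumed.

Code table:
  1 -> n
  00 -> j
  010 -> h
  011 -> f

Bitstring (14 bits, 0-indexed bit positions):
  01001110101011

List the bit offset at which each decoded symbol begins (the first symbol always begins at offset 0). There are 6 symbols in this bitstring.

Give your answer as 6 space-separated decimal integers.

Answer: 0 3 6 7 10 11

Derivation:
Bit 0: prefix='0' (no match yet)
Bit 1: prefix='01' (no match yet)
Bit 2: prefix='010' -> emit 'h', reset
Bit 3: prefix='0' (no match yet)
Bit 4: prefix='01' (no match yet)
Bit 5: prefix='011' -> emit 'f', reset
Bit 6: prefix='1' -> emit 'n', reset
Bit 7: prefix='0' (no match yet)
Bit 8: prefix='01' (no match yet)
Bit 9: prefix='010' -> emit 'h', reset
Bit 10: prefix='1' -> emit 'n', reset
Bit 11: prefix='0' (no match yet)
Bit 12: prefix='01' (no match yet)
Bit 13: prefix='011' -> emit 'f', reset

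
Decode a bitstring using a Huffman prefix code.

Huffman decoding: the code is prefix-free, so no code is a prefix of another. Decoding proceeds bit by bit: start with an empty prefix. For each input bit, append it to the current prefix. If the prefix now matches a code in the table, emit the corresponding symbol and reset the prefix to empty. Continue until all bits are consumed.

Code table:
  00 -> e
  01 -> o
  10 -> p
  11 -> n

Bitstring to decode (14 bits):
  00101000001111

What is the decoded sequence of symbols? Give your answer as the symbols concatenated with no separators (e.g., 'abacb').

Bit 0: prefix='0' (no match yet)
Bit 1: prefix='00' -> emit 'e', reset
Bit 2: prefix='1' (no match yet)
Bit 3: prefix='10' -> emit 'p', reset
Bit 4: prefix='1' (no match yet)
Bit 5: prefix='10' -> emit 'p', reset
Bit 6: prefix='0' (no match yet)
Bit 7: prefix='00' -> emit 'e', reset
Bit 8: prefix='0' (no match yet)
Bit 9: prefix='00' -> emit 'e', reset
Bit 10: prefix='1' (no match yet)
Bit 11: prefix='11' -> emit 'n', reset
Bit 12: prefix='1' (no match yet)
Bit 13: prefix='11' -> emit 'n', reset

Answer: eppeenn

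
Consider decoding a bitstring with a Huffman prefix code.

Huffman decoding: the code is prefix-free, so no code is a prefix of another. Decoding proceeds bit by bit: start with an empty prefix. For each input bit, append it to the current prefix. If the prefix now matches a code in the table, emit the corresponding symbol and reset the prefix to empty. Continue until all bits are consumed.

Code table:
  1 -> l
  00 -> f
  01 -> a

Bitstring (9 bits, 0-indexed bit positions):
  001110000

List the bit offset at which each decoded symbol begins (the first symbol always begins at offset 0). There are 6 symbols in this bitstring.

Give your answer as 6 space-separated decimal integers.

Answer: 0 2 3 4 5 7

Derivation:
Bit 0: prefix='0' (no match yet)
Bit 1: prefix='00' -> emit 'f', reset
Bit 2: prefix='1' -> emit 'l', reset
Bit 3: prefix='1' -> emit 'l', reset
Bit 4: prefix='1' -> emit 'l', reset
Bit 5: prefix='0' (no match yet)
Bit 6: prefix='00' -> emit 'f', reset
Bit 7: prefix='0' (no match yet)
Bit 8: prefix='00' -> emit 'f', reset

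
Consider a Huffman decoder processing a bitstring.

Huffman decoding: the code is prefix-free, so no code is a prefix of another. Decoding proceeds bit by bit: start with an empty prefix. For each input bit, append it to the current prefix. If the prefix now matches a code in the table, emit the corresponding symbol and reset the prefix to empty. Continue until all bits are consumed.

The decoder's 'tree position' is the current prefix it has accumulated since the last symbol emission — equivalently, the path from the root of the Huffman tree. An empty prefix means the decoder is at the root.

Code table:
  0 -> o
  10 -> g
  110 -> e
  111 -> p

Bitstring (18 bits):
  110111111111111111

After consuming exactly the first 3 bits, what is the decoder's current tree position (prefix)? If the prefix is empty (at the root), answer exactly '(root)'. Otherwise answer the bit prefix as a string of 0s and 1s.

Answer: (root)

Derivation:
Bit 0: prefix='1' (no match yet)
Bit 1: prefix='11' (no match yet)
Bit 2: prefix='110' -> emit 'e', reset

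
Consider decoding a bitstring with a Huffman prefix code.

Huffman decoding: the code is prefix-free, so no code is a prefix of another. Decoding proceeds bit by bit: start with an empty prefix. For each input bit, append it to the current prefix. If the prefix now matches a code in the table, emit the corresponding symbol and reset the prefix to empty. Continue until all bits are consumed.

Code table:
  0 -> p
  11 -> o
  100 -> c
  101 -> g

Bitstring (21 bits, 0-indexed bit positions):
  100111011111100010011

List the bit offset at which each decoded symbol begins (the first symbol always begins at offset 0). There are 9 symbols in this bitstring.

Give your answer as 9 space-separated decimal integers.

Bit 0: prefix='1' (no match yet)
Bit 1: prefix='10' (no match yet)
Bit 2: prefix='100' -> emit 'c', reset
Bit 3: prefix='1' (no match yet)
Bit 4: prefix='11' -> emit 'o', reset
Bit 5: prefix='1' (no match yet)
Bit 6: prefix='10' (no match yet)
Bit 7: prefix='101' -> emit 'g', reset
Bit 8: prefix='1' (no match yet)
Bit 9: prefix='11' -> emit 'o', reset
Bit 10: prefix='1' (no match yet)
Bit 11: prefix='11' -> emit 'o', reset
Bit 12: prefix='1' (no match yet)
Bit 13: prefix='10' (no match yet)
Bit 14: prefix='100' -> emit 'c', reset
Bit 15: prefix='0' -> emit 'p', reset
Bit 16: prefix='1' (no match yet)
Bit 17: prefix='10' (no match yet)
Bit 18: prefix='100' -> emit 'c', reset
Bit 19: prefix='1' (no match yet)
Bit 20: prefix='11' -> emit 'o', reset

Answer: 0 3 5 8 10 12 15 16 19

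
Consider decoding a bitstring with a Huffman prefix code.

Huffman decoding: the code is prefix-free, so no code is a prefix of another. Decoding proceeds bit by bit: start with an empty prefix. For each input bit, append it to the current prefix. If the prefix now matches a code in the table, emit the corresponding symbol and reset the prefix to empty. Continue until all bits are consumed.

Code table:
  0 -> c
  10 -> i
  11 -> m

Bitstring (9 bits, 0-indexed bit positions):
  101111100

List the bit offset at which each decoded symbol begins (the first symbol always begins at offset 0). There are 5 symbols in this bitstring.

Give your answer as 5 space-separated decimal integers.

Answer: 0 2 4 6 8

Derivation:
Bit 0: prefix='1' (no match yet)
Bit 1: prefix='10' -> emit 'i', reset
Bit 2: prefix='1' (no match yet)
Bit 3: prefix='11' -> emit 'm', reset
Bit 4: prefix='1' (no match yet)
Bit 5: prefix='11' -> emit 'm', reset
Bit 6: prefix='1' (no match yet)
Bit 7: prefix='10' -> emit 'i', reset
Bit 8: prefix='0' -> emit 'c', reset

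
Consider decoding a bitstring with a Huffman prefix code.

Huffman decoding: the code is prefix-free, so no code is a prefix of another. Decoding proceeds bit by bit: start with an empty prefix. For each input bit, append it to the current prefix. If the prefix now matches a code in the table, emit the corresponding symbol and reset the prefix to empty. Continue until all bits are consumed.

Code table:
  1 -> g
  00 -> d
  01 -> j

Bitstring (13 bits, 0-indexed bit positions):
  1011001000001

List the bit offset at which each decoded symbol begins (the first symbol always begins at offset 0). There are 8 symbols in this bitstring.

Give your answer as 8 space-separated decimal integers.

Answer: 0 1 3 4 6 7 9 11

Derivation:
Bit 0: prefix='1' -> emit 'g', reset
Bit 1: prefix='0' (no match yet)
Bit 2: prefix='01' -> emit 'j', reset
Bit 3: prefix='1' -> emit 'g', reset
Bit 4: prefix='0' (no match yet)
Bit 5: prefix='00' -> emit 'd', reset
Bit 6: prefix='1' -> emit 'g', reset
Bit 7: prefix='0' (no match yet)
Bit 8: prefix='00' -> emit 'd', reset
Bit 9: prefix='0' (no match yet)
Bit 10: prefix='00' -> emit 'd', reset
Bit 11: prefix='0' (no match yet)
Bit 12: prefix='01' -> emit 'j', reset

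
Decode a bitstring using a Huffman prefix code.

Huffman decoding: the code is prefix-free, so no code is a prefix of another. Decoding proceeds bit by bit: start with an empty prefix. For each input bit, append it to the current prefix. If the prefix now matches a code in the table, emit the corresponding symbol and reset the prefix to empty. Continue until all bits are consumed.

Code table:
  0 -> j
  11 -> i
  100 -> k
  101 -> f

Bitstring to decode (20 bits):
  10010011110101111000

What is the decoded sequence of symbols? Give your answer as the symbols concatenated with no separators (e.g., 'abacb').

Bit 0: prefix='1' (no match yet)
Bit 1: prefix='10' (no match yet)
Bit 2: prefix='100' -> emit 'k', reset
Bit 3: prefix='1' (no match yet)
Bit 4: prefix='10' (no match yet)
Bit 5: prefix='100' -> emit 'k', reset
Bit 6: prefix='1' (no match yet)
Bit 7: prefix='11' -> emit 'i', reset
Bit 8: prefix='1' (no match yet)
Bit 9: prefix='11' -> emit 'i', reset
Bit 10: prefix='0' -> emit 'j', reset
Bit 11: prefix='1' (no match yet)
Bit 12: prefix='10' (no match yet)
Bit 13: prefix='101' -> emit 'f', reset
Bit 14: prefix='1' (no match yet)
Bit 15: prefix='11' -> emit 'i', reset
Bit 16: prefix='1' (no match yet)
Bit 17: prefix='10' (no match yet)
Bit 18: prefix='100' -> emit 'k', reset
Bit 19: prefix='0' -> emit 'j', reset

Answer: kkiijfikj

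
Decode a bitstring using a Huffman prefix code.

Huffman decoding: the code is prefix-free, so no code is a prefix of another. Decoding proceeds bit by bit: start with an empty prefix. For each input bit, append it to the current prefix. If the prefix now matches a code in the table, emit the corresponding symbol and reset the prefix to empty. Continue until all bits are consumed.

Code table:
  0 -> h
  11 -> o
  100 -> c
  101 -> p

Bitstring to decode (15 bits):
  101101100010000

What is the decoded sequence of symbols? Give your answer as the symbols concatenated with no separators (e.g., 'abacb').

Bit 0: prefix='1' (no match yet)
Bit 1: prefix='10' (no match yet)
Bit 2: prefix='101' -> emit 'p', reset
Bit 3: prefix='1' (no match yet)
Bit 4: prefix='10' (no match yet)
Bit 5: prefix='101' -> emit 'p', reset
Bit 6: prefix='1' (no match yet)
Bit 7: prefix='10' (no match yet)
Bit 8: prefix='100' -> emit 'c', reset
Bit 9: prefix='0' -> emit 'h', reset
Bit 10: prefix='1' (no match yet)
Bit 11: prefix='10' (no match yet)
Bit 12: prefix='100' -> emit 'c', reset
Bit 13: prefix='0' -> emit 'h', reset
Bit 14: prefix='0' -> emit 'h', reset

Answer: ppchchh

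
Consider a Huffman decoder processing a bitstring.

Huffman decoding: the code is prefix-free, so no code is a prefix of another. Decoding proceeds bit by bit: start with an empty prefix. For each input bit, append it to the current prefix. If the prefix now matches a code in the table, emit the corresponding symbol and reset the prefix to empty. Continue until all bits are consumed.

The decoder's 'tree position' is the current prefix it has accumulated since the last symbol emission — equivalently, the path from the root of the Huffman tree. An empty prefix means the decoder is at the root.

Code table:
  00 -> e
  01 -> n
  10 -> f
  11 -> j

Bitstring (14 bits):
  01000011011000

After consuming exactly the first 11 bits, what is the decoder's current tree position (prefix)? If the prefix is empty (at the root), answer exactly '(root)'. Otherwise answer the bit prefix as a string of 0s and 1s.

Answer: 1

Derivation:
Bit 0: prefix='0' (no match yet)
Bit 1: prefix='01' -> emit 'n', reset
Bit 2: prefix='0' (no match yet)
Bit 3: prefix='00' -> emit 'e', reset
Bit 4: prefix='0' (no match yet)
Bit 5: prefix='00' -> emit 'e', reset
Bit 6: prefix='1' (no match yet)
Bit 7: prefix='11' -> emit 'j', reset
Bit 8: prefix='0' (no match yet)
Bit 9: prefix='01' -> emit 'n', reset
Bit 10: prefix='1' (no match yet)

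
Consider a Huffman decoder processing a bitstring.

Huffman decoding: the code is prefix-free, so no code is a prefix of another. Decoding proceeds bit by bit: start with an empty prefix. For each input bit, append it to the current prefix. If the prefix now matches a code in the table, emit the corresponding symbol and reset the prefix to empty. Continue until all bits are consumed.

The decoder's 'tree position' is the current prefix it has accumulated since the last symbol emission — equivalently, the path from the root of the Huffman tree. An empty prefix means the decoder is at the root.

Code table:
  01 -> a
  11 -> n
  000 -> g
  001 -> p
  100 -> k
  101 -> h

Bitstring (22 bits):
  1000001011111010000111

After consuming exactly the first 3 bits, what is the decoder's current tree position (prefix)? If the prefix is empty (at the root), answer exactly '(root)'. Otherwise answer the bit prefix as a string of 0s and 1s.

Answer: (root)

Derivation:
Bit 0: prefix='1' (no match yet)
Bit 1: prefix='10' (no match yet)
Bit 2: prefix='100' -> emit 'k', reset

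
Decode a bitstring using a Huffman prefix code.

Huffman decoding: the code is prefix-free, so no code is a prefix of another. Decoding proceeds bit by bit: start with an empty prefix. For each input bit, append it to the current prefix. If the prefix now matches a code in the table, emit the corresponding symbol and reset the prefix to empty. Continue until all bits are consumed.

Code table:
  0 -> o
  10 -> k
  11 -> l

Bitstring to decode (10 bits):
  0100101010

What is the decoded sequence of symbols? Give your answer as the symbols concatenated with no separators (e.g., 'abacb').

Answer: okokkk

Derivation:
Bit 0: prefix='0' -> emit 'o', reset
Bit 1: prefix='1' (no match yet)
Bit 2: prefix='10' -> emit 'k', reset
Bit 3: prefix='0' -> emit 'o', reset
Bit 4: prefix='1' (no match yet)
Bit 5: prefix='10' -> emit 'k', reset
Bit 6: prefix='1' (no match yet)
Bit 7: prefix='10' -> emit 'k', reset
Bit 8: prefix='1' (no match yet)
Bit 9: prefix='10' -> emit 'k', reset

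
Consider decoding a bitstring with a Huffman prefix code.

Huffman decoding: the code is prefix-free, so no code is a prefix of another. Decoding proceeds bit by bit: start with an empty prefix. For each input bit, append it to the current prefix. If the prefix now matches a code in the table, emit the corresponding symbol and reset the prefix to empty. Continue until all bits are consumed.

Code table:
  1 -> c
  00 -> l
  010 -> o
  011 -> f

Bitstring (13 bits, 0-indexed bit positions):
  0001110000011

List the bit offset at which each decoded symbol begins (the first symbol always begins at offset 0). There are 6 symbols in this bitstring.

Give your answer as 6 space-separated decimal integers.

Answer: 0 2 5 6 8 10

Derivation:
Bit 0: prefix='0' (no match yet)
Bit 1: prefix='00' -> emit 'l', reset
Bit 2: prefix='0' (no match yet)
Bit 3: prefix='01' (no match yet)
Bit 4: prefix='011' -> emit 'f', reset
Bit 5: prefix='1' -> emit 'c', reset
Bit 6: prefix='0' (no match yet)
Bit 7: prefix='00' -> emit 'l', reset
Bit 8: prefix='0' (no match yet)
Bit 9: prefix='00' -> emit 'l', reset
Bit 10: prefix='0' (no match yet)
Bit 11: prefix='01' (no match yet)
Bit 12: prefix='011' -> emit 'f', reset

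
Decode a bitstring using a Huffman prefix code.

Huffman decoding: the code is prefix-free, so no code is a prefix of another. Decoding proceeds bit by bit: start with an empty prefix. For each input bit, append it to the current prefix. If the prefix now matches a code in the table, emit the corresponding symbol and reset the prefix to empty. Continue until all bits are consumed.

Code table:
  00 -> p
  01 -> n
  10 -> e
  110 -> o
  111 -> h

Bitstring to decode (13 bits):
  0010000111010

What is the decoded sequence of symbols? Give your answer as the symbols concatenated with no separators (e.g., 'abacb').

Answer: pepnoe

Derivation:
Bit 0: prefix='0' (no match yet)
Bit 1: prefix='00' -> emit 'p', reset
Bit 2: prefix='1' (no match yet)
Bit 3: prefix='10' -> emit 'e', reset
Bit 4: prefix='0' (no match yet)
Bit 5: prefix='00' -> emit 'p', reset
Bit 6: prefix='0' (no match yet)
Bit 7: prefix='01' -> emit 'n', reset
Bit 8: prefix='1' (no match yet)
Bit 9: prefix='11' (no match yet)
Bit 10: prefix='110' -> emit 'o', reset
Bit 11: prefix='1' (no match yet)
Bit 12: prefix='10' -> emit 'e', reset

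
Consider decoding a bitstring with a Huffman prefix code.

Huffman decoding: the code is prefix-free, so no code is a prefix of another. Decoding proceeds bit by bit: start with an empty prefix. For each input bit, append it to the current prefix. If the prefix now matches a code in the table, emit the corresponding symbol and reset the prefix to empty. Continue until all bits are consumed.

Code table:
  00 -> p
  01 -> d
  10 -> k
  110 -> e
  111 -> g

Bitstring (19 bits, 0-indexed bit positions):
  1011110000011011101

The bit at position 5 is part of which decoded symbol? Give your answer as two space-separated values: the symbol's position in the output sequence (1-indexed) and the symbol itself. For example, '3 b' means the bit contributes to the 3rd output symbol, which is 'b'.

Bit 0: prefix='1' (no match yet)
Bit 1: prefix='10' -> emit 'k', reset
Bit 2: prefix='1' (no match yet)
Bit 3: prefix='11' (no match yet)
Bit 4: prefix='111' -> emit 'g', reset
Bit 5: prefix='1' (no match yet)
Bit 6: prefix='10' -> emit 'k', reset
Bit 7: prefix='0' (no match yet)
Bit 8: prefix='00' -> emit 'p', reset
Bit 9: prefix='0' (no match yet)

Answer: 3 k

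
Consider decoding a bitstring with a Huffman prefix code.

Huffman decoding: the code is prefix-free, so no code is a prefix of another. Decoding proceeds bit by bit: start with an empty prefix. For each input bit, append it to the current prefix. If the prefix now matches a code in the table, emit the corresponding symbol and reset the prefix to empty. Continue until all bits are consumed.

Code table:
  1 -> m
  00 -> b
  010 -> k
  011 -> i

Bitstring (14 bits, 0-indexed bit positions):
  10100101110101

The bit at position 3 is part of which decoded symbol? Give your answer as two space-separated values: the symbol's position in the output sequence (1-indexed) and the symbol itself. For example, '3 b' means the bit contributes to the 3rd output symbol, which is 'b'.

Answer: 2 k

Derivation:
Bit 0: prefix='1' -> emit 'm', reset
Bit 1: prefix='0' (no match yet)
Bit 2: prefix='01' (no match yet)
Bit 3: prefix='010' -> emit 'k', reset
Bit 4: prefix='0' (no match yet)
Bit 5: prefix='01' (no match yet)
Bit 6: prefix='010' -> emit 'k', reset
Bit 7: prefix='1' -> emit 'm', reset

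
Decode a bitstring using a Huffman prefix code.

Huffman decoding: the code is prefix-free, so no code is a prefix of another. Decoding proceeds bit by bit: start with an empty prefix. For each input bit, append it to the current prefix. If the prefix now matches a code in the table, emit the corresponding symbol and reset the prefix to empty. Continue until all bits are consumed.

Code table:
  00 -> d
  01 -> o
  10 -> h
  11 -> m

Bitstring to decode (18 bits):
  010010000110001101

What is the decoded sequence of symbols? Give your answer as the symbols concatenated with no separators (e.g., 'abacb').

Bit 0: prefix='0' (no match yet)
Bit 1: prefix='01' -> emit 'o', reset
Bit 2: prefix='0' (no match yet)
Bit 3: prefix='00' -> emit 'd', reset
Bit 4: prefix='1' (no match yet)
Bit 5: prefix='10' -> emit 'h', reset
Bit 6: prefix='0' (no match yet)
Bit 7: prefix='00' -> emit 'd', reset
Bit 8: prefix='0' (no match yet)
Bit 9: prefix='01' -> emit 'o', reset
Bit 10: prefix='1' (no match yet)
Bit 11: prefix='10' -> emit 'h', reset
Bit 12: prefix='0' (no match yet)
Bit 13: prefix='00' -> emit 'd', reset
Bit 14: prefix='1' (no match yet)
Bit 15: prefix='11' -> emit 'm', reset
Bit 16: prefix='0' (no match yet)
Bit 17: prefix='01' -> emit 'o', reset

Answer: odhdohdmo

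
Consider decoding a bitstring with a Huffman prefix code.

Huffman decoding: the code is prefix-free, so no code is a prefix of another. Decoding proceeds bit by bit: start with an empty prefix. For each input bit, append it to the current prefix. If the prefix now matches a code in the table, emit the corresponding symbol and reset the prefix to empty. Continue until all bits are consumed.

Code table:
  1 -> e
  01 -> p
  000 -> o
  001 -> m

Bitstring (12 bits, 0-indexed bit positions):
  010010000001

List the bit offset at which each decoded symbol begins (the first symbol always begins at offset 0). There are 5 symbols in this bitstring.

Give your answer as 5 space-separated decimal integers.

Bit 0: prefix='0' (no match yet)
Bit 1: prefix='01' -> emit 'p', reset
Bit 2: prefix='0' (no match yet)
Bit 3: prefix='00' (no match yet)
Bit 4: prefix='001' -> emit 'm', reset
Bit 5: prefix='0' (no match yet)
Bit 6: prefix='00' (no match yet)
Bit 7: prefix='000' -> emit 'o', reset
Bit 8: prefix='0' (no match yet)
Bit 9: prefix='00' (no match yet)
Bit 10: prefix='000' -> emit 'o', reset
Bit 11: prefix='1' -> emit 'e', reset

Answer: 0 2 5 8 11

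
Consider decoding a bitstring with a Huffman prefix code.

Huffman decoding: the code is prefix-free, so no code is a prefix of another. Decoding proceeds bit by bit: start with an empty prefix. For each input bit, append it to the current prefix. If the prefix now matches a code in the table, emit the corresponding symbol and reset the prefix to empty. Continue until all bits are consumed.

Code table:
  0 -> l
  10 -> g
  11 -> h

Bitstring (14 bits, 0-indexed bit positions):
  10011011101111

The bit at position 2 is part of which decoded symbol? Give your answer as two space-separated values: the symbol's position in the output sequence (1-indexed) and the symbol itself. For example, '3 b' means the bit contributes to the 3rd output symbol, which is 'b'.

Answer: 2 l

Derivation:
Bit 0: prefix='1' (no match yet)
Bit 1: prefix='10' -> emit 'g', reset
Bit 2: prefix='0' -> emit 'l', reset
Bit 3: prefix='1' (no match yet)
Bit 4: prefix='11' -> emit 'h', reset
Bit 5: prefix='0' -> emit 'l', reset
Bit 6: prefix='1' (no match yet)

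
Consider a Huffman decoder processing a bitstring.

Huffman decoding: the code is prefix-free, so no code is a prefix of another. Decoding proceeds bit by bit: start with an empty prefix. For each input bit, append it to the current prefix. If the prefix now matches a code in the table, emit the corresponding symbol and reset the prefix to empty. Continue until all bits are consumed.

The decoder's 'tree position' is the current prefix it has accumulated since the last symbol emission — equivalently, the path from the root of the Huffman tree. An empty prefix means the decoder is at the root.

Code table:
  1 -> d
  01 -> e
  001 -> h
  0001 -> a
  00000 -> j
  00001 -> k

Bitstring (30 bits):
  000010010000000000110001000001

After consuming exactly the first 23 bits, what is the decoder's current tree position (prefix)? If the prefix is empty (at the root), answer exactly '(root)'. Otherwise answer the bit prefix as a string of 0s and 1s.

Bit 0: prefix='0' (no match yet)
Bit 1: prefix='00' (no match yet)
Bit 2: prefix='000' (no match yet)
Bit 3: prefix='0000' (no match yet)
Bit 4: prefix='00001' -> emit 'k', reset
Bit 5: prefix='0' (no match yet)
Bit 6: prefix='00' (no match yet)
Bit 7: prefix='001' -> emit 'h', reset
Bit 8: prefix='0' (no match yet)
Bit 9: prefix='00' (no match yet)
Bit 10: prefix='000' (no match yet)
Bit 11: prefix='0000' (no match yet)
Bit 12: prefix='00000' -> emit 'j', reset
Bit 13: prefix='0' (no match yet)
Bit 14: prefix='00' (no match yet)
Bit 15: prefix='000' (no match yet)
Bit 16: prefix='0000' (no match yet)
Bit 17: prefix='00000' -> emit 'j', reset
Bit 18: prefix='1' -> emit 'd', reset
Bit 19: prefix='1' -> emit 'd', reset
Bit 20: prefix='0' (no match yet)
Bit 21: prefix='00' (no match yet)
Bit 22: prefix='000' (no match yet)

Answer: 000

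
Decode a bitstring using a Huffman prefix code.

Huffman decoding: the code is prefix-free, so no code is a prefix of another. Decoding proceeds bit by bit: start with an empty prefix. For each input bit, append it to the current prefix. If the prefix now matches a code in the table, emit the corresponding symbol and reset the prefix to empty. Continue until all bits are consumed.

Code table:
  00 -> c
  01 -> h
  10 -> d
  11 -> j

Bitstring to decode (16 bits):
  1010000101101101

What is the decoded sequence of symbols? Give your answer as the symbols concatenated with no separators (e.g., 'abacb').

Bit 0: prefix='1' (no match yet)
Bit 1: prefix='10' -> emit 'd', reset
Bit 2: prefix='1' (no match yet)
Bit 3: prefix='10' -> emit 'd', reset
Bit 4: prefix='0' (no match yet)
Bit 5: prefix='00' -> emit 'c', reset
Bit 6: prefix='0' (no match yet)
Bit 7: prefix='01' -> emit 'h', reset
Bit 8: prefix='0' (no match yet)
Bit 9: prefix='01' -> emit 'h', reset
Bit 10: prefix='1' (no match yet)
Bit 11: prefix='10' -> emit 'd', reset
Bit 12: prefix='1' (no match yet)
Bit 13: prefix='11' -> emit 'j', reset
Bit 14: prefix='0' (no match yet)
Bit 15: prefix='01' -> emit 'h', reset

Answer: ddchhdjh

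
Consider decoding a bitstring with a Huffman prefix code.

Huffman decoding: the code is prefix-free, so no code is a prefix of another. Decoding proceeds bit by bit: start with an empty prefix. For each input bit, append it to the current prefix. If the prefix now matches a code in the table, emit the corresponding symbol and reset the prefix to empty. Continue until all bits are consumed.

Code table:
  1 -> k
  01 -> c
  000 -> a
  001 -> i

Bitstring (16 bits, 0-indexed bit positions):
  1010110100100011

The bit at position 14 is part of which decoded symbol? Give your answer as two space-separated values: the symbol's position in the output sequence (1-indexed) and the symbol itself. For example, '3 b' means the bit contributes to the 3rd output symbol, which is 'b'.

Answer: 8 k

Derivation:
Bit 0: prefix='1' -> emit 'k', reset
Bit 1: prefix='0' (no match yet)
Bit 2: prefix='01' -> emit 'c', reset
Bit 3: prefix='0' (no match yet)
Bit 4: prefix='01' -> emit 'c', reset
Bit 5: prefix='1' -> emit 'k', reset
Bit 6: prefix='0' (no match yet)
Bit 7: prefix='01' -> emit 'c', reset
Bit 8: prefix='0' (no match yet)
Bit 9: prefix='00' (no match yet)
Bit 10: prefix='001' -> emit 'i', reset
Bit 11: prefix='0' (no match yet)
Bit 12: prefix='00' (no match yet)
Bit 13: prefix='000' -> emit 'a', reset
Bit 14: prefix='1' -> emit 'k', reset
Bit 15: prefix='1' -> emit 'k', reset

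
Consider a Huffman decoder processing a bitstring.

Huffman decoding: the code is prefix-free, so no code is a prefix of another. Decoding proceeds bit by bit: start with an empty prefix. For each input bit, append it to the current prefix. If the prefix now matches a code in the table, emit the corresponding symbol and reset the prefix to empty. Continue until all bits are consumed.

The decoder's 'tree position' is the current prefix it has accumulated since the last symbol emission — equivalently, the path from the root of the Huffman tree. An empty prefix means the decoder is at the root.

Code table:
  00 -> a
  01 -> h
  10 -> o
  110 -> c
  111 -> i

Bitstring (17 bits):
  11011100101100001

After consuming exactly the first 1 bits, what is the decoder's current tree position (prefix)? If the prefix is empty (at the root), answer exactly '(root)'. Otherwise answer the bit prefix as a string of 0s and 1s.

Answer: 1

Derivation:
Bit 0: prefix='1' (no match yet)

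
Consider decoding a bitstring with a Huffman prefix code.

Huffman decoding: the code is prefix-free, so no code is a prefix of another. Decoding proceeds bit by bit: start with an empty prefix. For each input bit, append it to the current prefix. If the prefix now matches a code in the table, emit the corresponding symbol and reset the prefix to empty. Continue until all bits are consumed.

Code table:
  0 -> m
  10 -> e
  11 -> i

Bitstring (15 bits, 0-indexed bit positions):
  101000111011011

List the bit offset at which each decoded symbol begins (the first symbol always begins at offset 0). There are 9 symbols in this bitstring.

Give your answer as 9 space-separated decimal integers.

Bit 0: prefix='1' (no match yet)
Bit 1: prefix='10' -> emit 'e', reset
Bit 2: prefix='1' (no match yet)
Bit 3: prefix='10' -> emit 'e', reset
Bit 4: prefix='0' -> emit 'm', reset
Bit 5: prefix='0' -> emit 'm', reset
Bit 6: prefix='1' (no match yet)
Bit 7: prefix='11' -> emit 'i', reset
Bit 8: prefix='1' (no match yet)
Bit 9: prefix='10' -> emit 'e', reset
Bit 10: prefix='1' (no match yet)
Bit 11: prefix='11' -> emit 'i', reset
Bit 12: prefix='0' -> emit 'm', reset
Bit 13: prefix='1' (no match yet)
Bit 14: prefix='11' -> emit 'i', reset

Answer: 0 2 4 5 6 8 10 12 13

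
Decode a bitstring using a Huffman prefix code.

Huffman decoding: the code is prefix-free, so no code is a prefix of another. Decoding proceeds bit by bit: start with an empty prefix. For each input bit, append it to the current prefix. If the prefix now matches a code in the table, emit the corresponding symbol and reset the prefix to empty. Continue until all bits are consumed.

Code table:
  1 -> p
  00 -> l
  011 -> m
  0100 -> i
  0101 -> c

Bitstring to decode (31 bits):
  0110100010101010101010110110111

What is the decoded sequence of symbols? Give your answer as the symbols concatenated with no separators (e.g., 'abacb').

Answer: miccccpmmp

Derivation:
Bit 0: prefix='0' (no match yet)
Bit 1: prefix='01' (no match yet)
Bit 2: prefix='011' -> emit 'm', reset
Bit 3: prefix='0' (no match yet)
Bit 4: prefix='01' (no match yet)
Bit 5: prefix='010' (no match yet)
Bit 6: prefix='0100' -> emit 'i', reset
Bit 7: prefix='0' (no match yet)
Bit 8: prefix='01' (no match yet)
Bit 9: prefix='010' (no match yet)
Bit 10: prefix='0101' -> emit 'c', reset
Bit 11: prefix='0' (no match yet)
Bit 12: prefix='01' (no match yet)
Bit 13: prefix='010' (no match yet)
Bit 14: prefix='0101' -> emit 'c', reset
Bit 15: prefix='0' (no match yet)
Bit 16: prefix='01' (no match yet)
Bit 17: prefix='010' (no match yet)
Bit 18: prefix='0101' -> emit 'c', reset
Bit 19: prefix='0' (no match yet)
Bit 20: prefix='01' (no match yet)
Bit 21: prefix='010' (no match yet)
Bit 22: prefix='0101' -> emit 'c', reset
Bit 23: prefix='1' -> emit 'p', reset
Bit 24: prefix='0' (no match yet)
Bit 25: prefix='01' (no match yet)
Bit 26: prefix='011' -> emit 'm', reset
Bit 27: prefix='0' (no match yet)
Bit 28: prefix='01' (no match yet)
Bit 29: prefix='011' -> emit 'm', reset
Bit 30: prefix='1' -> emit 'p', reset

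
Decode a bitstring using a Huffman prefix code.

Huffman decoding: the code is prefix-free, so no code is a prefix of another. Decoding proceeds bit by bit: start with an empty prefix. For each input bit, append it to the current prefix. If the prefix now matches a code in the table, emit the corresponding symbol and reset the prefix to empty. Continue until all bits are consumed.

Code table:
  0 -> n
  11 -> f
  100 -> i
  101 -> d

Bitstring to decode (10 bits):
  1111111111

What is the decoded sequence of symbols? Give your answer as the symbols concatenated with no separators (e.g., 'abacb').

Answer: fffff

Derivation:
Bit 0: prefix='1' (no match yet)
Bit 1: prefix='11' -> emit 'f', reset
Bit 2: prefix='1' (no match yet)
Bit 3: prefix='11' -> emit 'f', reset
Bit 4: prefix='1' (no match yet)
Bit 5: prefix='11' -> emit 'f', reset
Bit 6: prefix='1' (no match yet)
Bit 7: prefix='11' -> emit 'f', reset
Bit 8: prefix='1' (no match yet)
Bit 9: prefix='11' -> emit 'f', reset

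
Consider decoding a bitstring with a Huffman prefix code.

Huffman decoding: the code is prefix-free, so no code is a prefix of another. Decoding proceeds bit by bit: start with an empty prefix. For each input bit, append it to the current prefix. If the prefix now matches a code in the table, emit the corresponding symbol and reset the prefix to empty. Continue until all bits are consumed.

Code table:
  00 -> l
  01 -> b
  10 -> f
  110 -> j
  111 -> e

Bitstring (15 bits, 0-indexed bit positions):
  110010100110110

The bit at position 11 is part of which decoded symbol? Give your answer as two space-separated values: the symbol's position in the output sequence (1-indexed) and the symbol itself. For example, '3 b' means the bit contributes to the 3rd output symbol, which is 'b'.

Bit 0: prefix='1' (no match yet)
Bit 1: prefix='11' (no match yet)
Bit 2: prefix='110' -> emit 'j', reset
Bit 3: prefix='0' (no match yet)
Bit 4: prefix='01' -> emit 'b', reset
Bit 5: prefix='0' (no match yet)
Bit 6: prefix='01' -> emit 'b', reset
Bit 7: prefix='0' (no match yet)
Bit 8: prefix='00' -> emit 'l', reset
Bit 9: prefix='1' (no match yet)
Bit 10: prefix='11' (no match yet)
Bit 11: prefix='110' -> emit 'j', reset
Bit 12: prefix='1' (no match yet)
Bit 13: prefix='11' (no match yet)
Bit 14: prefix='110' -> emit 'j', reset

Answer: 5 j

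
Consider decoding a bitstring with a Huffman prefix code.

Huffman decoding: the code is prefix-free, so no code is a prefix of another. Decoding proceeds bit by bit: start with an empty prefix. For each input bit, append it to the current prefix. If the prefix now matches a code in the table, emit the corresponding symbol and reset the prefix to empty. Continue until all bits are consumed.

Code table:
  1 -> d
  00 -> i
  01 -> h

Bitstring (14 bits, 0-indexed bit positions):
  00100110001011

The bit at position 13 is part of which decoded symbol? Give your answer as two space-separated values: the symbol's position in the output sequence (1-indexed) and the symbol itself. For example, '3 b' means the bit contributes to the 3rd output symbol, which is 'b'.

Bit 0: prefix='0' (no match yet)
Bit 1: prefix='00' -> emit 'i', reset
Bit 2: prefix='1' -> emit 'd', reset
Bit 3: prefix='0' (no match yet)
Bit 4: prefix='00' -> emit 'i', reset
Bit 5: prefix='1' -> emit 'd', reset
Bit 6: prefix='1' -> emit 'd', reset
Bit 7: prefix='0' (no match yet)
Bit 8: prefix='00' -> emit 'i', reset
Bit 9: prefix='0' (no match yet)
Bit 10: prefix='01' -> emit 'h', reset
Bit 11: prefix='0' (no match yet)
Bit 12: prefix='01' -> emit 'h', reset
Bit 13: prefix='1' -> emit 'd', reset

Answer: 9 d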